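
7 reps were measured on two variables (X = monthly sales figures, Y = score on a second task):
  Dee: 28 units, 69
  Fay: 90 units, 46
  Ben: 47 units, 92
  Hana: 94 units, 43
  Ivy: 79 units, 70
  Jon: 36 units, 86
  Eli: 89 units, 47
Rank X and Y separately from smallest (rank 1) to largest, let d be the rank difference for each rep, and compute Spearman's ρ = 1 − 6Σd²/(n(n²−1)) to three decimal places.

Ranks of variable 1: 1, 6, 3, 7, 4, 2, 5
Ranks of variable 2: 4, 2, 7, 1, 5, 6, 3
d = r₁ − r₂: -3, 4, -4, 6, -1, -4, 2
d²: 9, 16, 16, 36, 1, 16, 4; Σd² = 98
ρ = 1 − 6·98/(7·48) = 1 − 588/336 = -0.750

-0.750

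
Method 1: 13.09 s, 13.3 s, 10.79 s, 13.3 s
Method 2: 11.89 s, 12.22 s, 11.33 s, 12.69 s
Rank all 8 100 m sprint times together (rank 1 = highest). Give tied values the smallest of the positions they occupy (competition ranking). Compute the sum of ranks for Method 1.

Sorted (descending): 13.3, 13.3, 13.09, 12.69, 12.22, 11.89, 11.33, 10.79
The 2 values of 13.3 occupy positions 1–2 → each gets rank 1.
Method 1 values → pooled ranks: 13.09→3, 13.3→1, 10.79→8, 13.3→1
Rank sum = 3 + 1 + 8 + 1 = 13

13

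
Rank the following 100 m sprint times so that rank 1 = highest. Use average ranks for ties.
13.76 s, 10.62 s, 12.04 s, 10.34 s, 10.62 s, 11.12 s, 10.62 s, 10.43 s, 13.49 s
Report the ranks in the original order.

1, 6, 3, 9, 6, 4, 6, 8, 2

Sorted (descending): 13.76, 13.49, 12.04, 11.12, 10.62, 10.62, 10.62, 10.43, 10.34
The 3 values of 10.62 occupy positions 5–7 → average rank 6.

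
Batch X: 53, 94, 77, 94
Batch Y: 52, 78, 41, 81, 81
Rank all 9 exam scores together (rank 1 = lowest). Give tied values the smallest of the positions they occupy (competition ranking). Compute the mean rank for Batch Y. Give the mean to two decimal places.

4.00

Sorted (ascending): 41, 52, 53, 77, 78, 81, 81, 94, 94
The 2 values of 81 occupy positions 6–7 → each gets rank 6.
The 2 values of 94 occupy positions 8–9 → each gets rank 8.
Batch Y values → pooled ranks: 52→2, 78→5, 41→1, 81→6, 81→6
Mean rank = (2 + 5 + 1 + 6 + 6) / 5 = 4.00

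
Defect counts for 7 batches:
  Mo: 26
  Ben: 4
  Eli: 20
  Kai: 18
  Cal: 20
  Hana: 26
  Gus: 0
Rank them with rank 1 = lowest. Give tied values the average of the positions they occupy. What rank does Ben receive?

2

Sorted (ascending): 0, 4, 18, 20, 20, 26, 26
The 2 values of 20 occupy positions 4–5 → average rank (4+5)/2 = 4.5.
The 2 values of 26 occupy positions 6–7 → average rank (6+7)/2 = 6.5.
Ben has value 4 → rank 2.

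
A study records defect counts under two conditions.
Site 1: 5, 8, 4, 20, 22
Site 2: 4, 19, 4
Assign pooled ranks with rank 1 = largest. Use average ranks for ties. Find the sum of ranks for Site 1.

Sorted (descending): 22, 20, 19, 8, 5, 4, 4, 4
The 3 values of 4 occupy positions 6–8 → average rank 7.
Site 1 values → pooled ranks: 5→5, 8→4, 4→7, 20→2, 22→1
Rank sum = 5 + 4 + 7 + 2 + 1 = 19

19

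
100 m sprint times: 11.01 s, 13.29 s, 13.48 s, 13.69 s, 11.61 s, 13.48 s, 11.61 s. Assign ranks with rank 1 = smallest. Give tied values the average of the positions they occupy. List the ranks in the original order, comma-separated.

1, 4, 5.5, 7, 2.5, 5.5, 2.5

Sorted (ascending): 11.01, 11.61, 11.61, 13.29, 13.48, 13.48, 13.69
The 2 values of 11.61 occupy positions 2–3 → average rank (2+3)/2 = 2.5.
The 2 values of 13.48 occupy positions 5–6 → average rank (5+6)/2 = 5.5.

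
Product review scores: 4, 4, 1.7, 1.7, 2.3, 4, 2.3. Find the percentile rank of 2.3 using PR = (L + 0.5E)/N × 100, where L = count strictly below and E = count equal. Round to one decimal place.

42.9

N = 7.
Strictly below 2.3: 2. Equal to 2.3: 2.
PR = (2 + 0.5·2)/7 × 100 = 42.9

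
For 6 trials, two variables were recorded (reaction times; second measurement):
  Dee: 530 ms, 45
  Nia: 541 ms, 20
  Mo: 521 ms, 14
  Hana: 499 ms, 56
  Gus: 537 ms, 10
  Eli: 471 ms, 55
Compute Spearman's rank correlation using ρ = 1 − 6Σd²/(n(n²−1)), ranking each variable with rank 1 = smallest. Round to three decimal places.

Ranks of variable 1: 4, 6, 3, 2, 5, 1
Ranks of variable 2: 4, 3, 2, 6, 1, 5
d = r₁ − r₂: 0, 3, 1, -4, 4, -4
d²: 0, 9, 1, 16, 16, 16; Σd² = 58
ρ = 1 − 6·58/(6·35) = 1 − 348/210 = -0.657

-0.657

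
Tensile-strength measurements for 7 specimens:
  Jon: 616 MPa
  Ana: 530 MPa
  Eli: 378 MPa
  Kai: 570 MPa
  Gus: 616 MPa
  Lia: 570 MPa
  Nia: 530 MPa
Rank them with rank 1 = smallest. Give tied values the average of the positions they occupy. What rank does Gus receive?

Sorted (ascending): 378, 530, 530, 570, 570, 616, 616
The 2 values of 530 occupy positions 2–3 → average rank (2+3)/2 = 2.5.
The 2 values of 570 occupy positions 4–5 → average rank (4+5)/2 = 4.5.
The 2 values of 616 occupy positions 6–7 → average rank (6+7)/2 = 6.5.
Gus has value 616 MPa → rank 6.5.

6.5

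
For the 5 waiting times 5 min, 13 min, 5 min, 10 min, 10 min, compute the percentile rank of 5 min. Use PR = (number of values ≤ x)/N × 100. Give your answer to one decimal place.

N = 5.
Strictly below 5: 0. Equal to 5: 2.
PR = 2/5 × 100 = 40.0

40.0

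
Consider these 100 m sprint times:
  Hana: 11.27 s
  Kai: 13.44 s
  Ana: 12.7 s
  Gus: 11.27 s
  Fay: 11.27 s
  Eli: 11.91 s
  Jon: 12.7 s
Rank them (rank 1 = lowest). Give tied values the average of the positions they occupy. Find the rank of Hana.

Sorted (ascending): 11.27, 11.27, 11.27, 11.91, 12.7, 12.7, 13.44
The 3 values of 11.27 occupy positions 1–3 → average rank 2.
The 2 values of 12.7 occupy positions 5–6 → average rank (5+6)/2 = 5.5.
Hana has value 11.27 s → rank 2.

2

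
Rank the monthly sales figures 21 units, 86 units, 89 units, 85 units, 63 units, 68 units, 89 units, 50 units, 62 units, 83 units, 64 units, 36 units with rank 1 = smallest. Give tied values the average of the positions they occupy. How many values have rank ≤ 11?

10

Sorted (ascending): 21, 36, 50, 62, 63, 64, 68, 83, 85, 86, 89, 89
The 2 values of 89 occupy positions 11–12 → average rank (11+12)/2 = 11.5.
Ranks ≤ 11: {1, 2, 3, 4, 5, 6, 7, 8, 9, 10} → 10 values.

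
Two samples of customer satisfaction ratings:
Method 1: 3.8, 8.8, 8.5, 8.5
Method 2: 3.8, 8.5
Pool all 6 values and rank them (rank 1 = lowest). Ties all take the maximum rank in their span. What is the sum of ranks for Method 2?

Sorted (ascending): 3.8, 3.8, 8.5, 8.5, 8.5, 8.8
The 2 values of 3.8 occupy positions 1–2 → each gets rank 2.
The 3 values of 8.5 occupy positions 3–5 → each gets rank 5.
Method 2 values → pooled ranks: 3.8→2, 8.5→5
Rank sum = 2 + 5 = 7

7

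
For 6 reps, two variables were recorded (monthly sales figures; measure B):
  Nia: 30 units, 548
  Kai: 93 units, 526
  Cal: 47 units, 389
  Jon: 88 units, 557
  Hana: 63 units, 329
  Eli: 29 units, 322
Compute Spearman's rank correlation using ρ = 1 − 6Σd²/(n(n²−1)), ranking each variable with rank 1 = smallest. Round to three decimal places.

0.486

Ranks of variable 1: 2, 6, 3, 5, 4, 1
Ranks of variable 2: 5, 4, 3, 6, 2, 1
d = r₁ − r₂: -3, 2, 0, -1, 2, 0
d²: 9, 4, 0, 1, 4, 0; Σd² = 18
ρ = 1 − 6·18/(6·35) = 1 − 108/210 = 0.486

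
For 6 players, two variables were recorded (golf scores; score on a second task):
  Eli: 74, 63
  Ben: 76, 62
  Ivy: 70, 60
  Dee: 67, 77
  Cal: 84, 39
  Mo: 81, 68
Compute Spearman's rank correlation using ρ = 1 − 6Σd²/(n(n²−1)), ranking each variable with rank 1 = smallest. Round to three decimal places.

Ranks of variable 1: 3, 4, 2, 1, 6, 5
Ranks of variable 2: 4, 3, 2, 6, 1, 5
d = r₁ − r₂: -1, 1, 0, -5, 5, 0
d²: 1, 1, 0, 25, 25, 0; Σd² = 52
ρ = 1 − 6·52/(6·35) = 1 − 312/210 = -0.486

-0.486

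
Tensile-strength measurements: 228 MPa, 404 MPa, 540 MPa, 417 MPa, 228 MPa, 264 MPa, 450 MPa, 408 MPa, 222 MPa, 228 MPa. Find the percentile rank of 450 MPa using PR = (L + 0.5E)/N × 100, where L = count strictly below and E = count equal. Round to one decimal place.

85.0

N = 10.
Strictly below 450: 8. Equal to 450: 1.
PR = (8 + 0.5·1)/10 × 100 = 85.0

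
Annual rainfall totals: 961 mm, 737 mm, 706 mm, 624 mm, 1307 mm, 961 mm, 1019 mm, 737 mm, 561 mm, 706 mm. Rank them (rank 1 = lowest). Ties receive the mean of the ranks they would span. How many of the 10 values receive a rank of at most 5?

4

Sorted (ascending): 561, 624, 706, 706, 737, 737, 961, 961, 1019, 1307
The 2 values of 706 occupy positions 3–4 → average rank (3+4)/2 = 3.5.
The 2 values of 737 occupy positions 5–6 → average rank (5+6)/2 = 5.5.
The 2 values of 961 occupy positions 7–8 → average rank (7+8)/2 = 7.5.
Ranks ≤ 5: {1, 2, 3.5, 3.5} → 4 values.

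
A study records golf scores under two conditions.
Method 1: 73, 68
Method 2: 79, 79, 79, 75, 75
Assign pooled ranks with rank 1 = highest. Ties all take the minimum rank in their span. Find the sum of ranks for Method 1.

13

Sorted (descending): 79, 79, 79, 75, 75, 73, 68
The 3 values of 79 occupy positions 1–3 → each gets rank 1.
The 2 values of 75 occupy positions 4–5 → each gets rank 4.
Method 1 values → pooled ranks: 73→6, 68→7
Rank sum = 6 + 7 = 13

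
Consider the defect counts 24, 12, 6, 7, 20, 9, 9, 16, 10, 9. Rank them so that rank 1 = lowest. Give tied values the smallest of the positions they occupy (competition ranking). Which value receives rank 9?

20

Sorted (ascending): 6, 7, 9, 9, 9, 10, 12, 16, 20, 24
The 3 values of 9 occupy positions 3–5 → each gets rank 3.
Rank 9 → value 20.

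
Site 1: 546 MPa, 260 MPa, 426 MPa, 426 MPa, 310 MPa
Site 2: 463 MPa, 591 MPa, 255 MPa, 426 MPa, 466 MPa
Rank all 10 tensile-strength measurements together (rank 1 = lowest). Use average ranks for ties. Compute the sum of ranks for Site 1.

Sorted (ascending): 255, 260, 310, 426, 426, 426, 463, 466, 546, 591
The 3 values of 426 occupy positions 4–6 → average rank 5.
Site 1 values → pooled ranks: 546→9, 260→2, 426→5, 426→5, 310→3
Rank sum = 9 + 2 + 5 + 5 + 3 = 24

24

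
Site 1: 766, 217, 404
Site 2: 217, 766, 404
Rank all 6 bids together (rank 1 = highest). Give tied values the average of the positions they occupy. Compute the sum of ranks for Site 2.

Sorted (descending): 766, 766, 404, 404, 217, 217
The 2 values of 766 occupy positions 1–2 → average rank (1+2)/2 = 1.5.
The 2 values of 404 occupy positions 3–4 → average rank (3+4)/2 = 3.5.
The 2 values of 217 occupy positions 5–6 → average rank (5+6)/2 = 5.5.
Site 2 values → pooled ranks: 217→5.5, 766→1.5, 404→3.5
Rank sum = 5.5 + 1.5 + 3.5 = 10.5

10.5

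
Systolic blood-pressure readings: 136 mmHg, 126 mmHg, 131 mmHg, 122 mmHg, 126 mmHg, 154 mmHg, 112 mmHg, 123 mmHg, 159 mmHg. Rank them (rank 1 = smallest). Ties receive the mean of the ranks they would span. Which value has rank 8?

Sorted (ascending): 112, 122, 123, 126, 126, 131, 136, 154, 159
The 2 values of 126 occupy positions 4–5 → average rank (4+5)/2 = 4.5.
Rank 8 → value 154.

154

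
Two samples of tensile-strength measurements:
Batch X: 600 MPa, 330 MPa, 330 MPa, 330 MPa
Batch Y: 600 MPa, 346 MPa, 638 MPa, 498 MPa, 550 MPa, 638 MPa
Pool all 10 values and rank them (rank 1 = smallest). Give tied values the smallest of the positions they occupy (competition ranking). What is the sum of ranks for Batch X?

Sorted (ascending): 330, 330, 330, 346, 498, 550, 600, 600, 638, 638
The 3 values of 330 occupy positions 1–3 → each gets rank 1.
The 2 values of 600 occupy positions 7–8 → each gets rank 7.
The 2 values of 638 occupy positions 9–10 → each gets rank 9.
Batch X values → pooled ranks: 600→7, 330→1, 330→1, 330→1
Rank sum = 7 + 1 + 1 + 1 = 10

10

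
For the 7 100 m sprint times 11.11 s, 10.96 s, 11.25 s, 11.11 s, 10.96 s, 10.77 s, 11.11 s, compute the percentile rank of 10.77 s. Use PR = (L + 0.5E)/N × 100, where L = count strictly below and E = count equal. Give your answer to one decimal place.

N = 7.
Strictly below 10.77: 0. Equal to 10.77: 1.
PR = (0 + 0.5·1)/7 × 100 = 7.1

7.1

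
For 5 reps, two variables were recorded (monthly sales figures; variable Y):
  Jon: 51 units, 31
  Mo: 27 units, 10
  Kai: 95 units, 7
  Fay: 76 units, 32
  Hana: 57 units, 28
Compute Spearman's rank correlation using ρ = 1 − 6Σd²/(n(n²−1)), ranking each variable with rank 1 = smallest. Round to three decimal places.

-0.100

Ranks of variable 1: 2, 1, 5, 4, 3
Ranks of variable 2: 4, 2, 1, 5, 3
d = r₁ − r₂: -2, -1, 4, -1, 0
d²: 4, 1, 16, 1, 0; Σd² = 22
ρ = 1 − 6·22/(5·24) = 1 − 132/120 = -0.100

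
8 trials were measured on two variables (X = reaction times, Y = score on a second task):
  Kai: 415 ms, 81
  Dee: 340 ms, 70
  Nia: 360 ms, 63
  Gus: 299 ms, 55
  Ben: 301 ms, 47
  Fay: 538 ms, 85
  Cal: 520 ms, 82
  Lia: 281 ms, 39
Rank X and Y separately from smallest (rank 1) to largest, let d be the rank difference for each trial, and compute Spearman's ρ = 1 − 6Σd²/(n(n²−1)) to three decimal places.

0.952

Ranks of variable 1: 6, 4, 5, 2, 3, 8, 7, 1
Ranks of variable 2: 6, 5, 4, 3, 2, 8, 7, 1
d = r₁ − r₂: 0, -1, 1, -1, 1, 0, 0, 0
d²: 0, 1, 1, 1, 1, 0, 0, 0; Σd² = 4
ρ = 1 − 6·4/(8·63) = 1 − 24/504 = 0.952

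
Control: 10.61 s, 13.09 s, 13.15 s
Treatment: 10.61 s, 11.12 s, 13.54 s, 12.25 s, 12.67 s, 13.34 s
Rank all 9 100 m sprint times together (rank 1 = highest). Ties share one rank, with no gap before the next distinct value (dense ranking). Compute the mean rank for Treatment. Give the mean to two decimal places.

4.83

Sorted (descending): 13.54, 13.34, 13.15, 13.09, 12.67, 12.25, 11.12, 10.61, 10.61
The 2 values of 10.61 share dense rank 8.
Remaining distinct values take the next consecutive integers.
Treatment values → pooled ranks: 10.61→8, 11.12→7, 13.54→1, 12.25→6, 12.67→5, 13.34→2
Mean rank = (8 + 7 + 1 + 6 + 5 + 2) / 6 = 4.83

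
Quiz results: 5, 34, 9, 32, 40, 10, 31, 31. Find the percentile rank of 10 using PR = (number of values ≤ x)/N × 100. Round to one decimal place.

N = 8.
Strictly below 10: 2. Equal to 10: 1.
PR = 3/8 × 100 = 37.5

37.5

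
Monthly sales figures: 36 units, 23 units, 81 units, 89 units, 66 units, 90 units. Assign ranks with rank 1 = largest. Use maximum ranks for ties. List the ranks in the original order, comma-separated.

5, 6, 3, 2, 4, 1

Sorted (descending): 90, 89, 81, 66, 36, 23
No ties — each value takes its position as its rank.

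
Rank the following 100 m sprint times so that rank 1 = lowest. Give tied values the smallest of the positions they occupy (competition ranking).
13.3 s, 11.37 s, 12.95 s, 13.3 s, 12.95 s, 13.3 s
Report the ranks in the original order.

Sorted (ascending): 11.37, 12.95, 12.95, 13.3, 13.3, 13.3
The 2 values of 12.95 occupy positions 2–3 → each gets rank 2.
The 3 values of 13.3 occupy positions 4–6 → each gets rank 4.

4, 1, 2, 4, 2, 4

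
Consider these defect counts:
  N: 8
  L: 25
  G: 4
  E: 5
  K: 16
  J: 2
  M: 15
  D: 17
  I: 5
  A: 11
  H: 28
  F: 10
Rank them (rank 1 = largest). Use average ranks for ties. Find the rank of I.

9.5

Sorted (descending): 28, 25, 17, 16, 15, 11, 10, 8, 5, 5, 4, 2
The 2 values of 5 occupy positions 9–10 → average rank (9+10)/2 = 9.5.
I has value 5 → rank 9.5.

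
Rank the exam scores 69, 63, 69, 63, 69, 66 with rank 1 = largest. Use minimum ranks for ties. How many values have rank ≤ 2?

3

Sorted (descending): 69, 69, 69, 66, 63, 63
The 3 values of 69 occupy positions 1–3 → each gets rank 1.
The 2 values of 63 occupy positions 5–6 → each gets rank 5.
Ranks ≤ 2: {1, 1, 1} → 3 values.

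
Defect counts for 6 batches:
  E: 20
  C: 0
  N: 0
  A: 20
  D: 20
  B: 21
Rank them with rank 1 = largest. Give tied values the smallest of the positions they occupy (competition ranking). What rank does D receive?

2

Sorted (descending): 21, 20, 20, 20, 0, 0
The 3 values of 20 occupy positions 2–4 → each gets rank 2.
The 2 values of 0 occupy positions 5–6 → each gets rank 5.
D has value 20 → rank 2.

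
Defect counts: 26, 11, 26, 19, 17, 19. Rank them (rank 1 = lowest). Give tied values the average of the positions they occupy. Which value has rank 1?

Sorted (ascending): 11, 17, 19, 19, 26, 26
The 2 values of 19 occupy positions 3–4 → average rank (3+4)/2 = 3.5.
The 2 values of 26 occupy positions 5–6 → average rank (5+6)/2 = 5.5.
Rank 1 → value 11.

11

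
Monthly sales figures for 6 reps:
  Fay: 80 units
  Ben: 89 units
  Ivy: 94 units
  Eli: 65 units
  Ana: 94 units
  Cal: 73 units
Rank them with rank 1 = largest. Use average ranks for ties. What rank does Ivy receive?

Sorted (descending): 94, 94, 89, 80, 73, 65
The 2 values of 94 occupy positions 1–2 → average rank (1+2)/2 = 1.5.
Ivy has value 94 units → rank 1.5.

1.5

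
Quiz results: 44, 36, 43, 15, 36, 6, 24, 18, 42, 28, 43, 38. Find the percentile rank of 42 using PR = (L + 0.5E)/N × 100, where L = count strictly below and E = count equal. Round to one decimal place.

70.8

N = 12.
Strictly below 42: 8. Equal to 42: 1.
PR = (8 + 0.5·1)/12 × 100 = 70.8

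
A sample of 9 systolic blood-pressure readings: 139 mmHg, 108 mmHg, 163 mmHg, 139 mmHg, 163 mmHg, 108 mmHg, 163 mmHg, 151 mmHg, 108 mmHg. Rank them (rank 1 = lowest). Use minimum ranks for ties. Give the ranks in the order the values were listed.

Sorted (ascending): 108, 108, 108, 139, 139, 151, 163, 163, 163
The 3 values of 108 occupy positions 1–3 → each gets rank 1.
The 2 values of 139 occupy positions 4–5 → each gets rank 4.
The 3 values of 163 occupy positions 7–9 → each gets rank 7.

4, 1, 7, 4, 7, 1, 7, 6, 1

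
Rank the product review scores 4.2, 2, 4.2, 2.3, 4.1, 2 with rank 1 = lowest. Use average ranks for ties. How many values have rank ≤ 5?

4

Sorted (ascending): 2, 2, 2.3, 4.1, 4.2, 4.2
The 2 values of 2 occupy positions 1–2 → average rank (1+2)/2 = 1.5.
The 2 values of 4.2 occupy positions 5–6 → average rank (5+6)/2 = 5.5.
Ranks ≤ 5: {1.5, 1.5, 3, 4} → 4 values.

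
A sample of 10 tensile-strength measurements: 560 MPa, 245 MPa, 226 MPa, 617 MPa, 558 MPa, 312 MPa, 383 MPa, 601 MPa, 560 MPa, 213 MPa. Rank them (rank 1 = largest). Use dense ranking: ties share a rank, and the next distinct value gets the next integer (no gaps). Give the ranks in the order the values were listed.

Sorted (descending): 617, 601, 560, 560, 558, 383, 312, 245, 226, 213
The 2 values of 560 share dense rank 3.
Remaining distinct values take the next consecutive integers.

3, 7, 8, 1, 4, 6, 5, 2, 3, 9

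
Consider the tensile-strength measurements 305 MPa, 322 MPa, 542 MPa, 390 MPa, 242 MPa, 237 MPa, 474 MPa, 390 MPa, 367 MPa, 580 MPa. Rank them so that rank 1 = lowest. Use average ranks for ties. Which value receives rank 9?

542

Sorted (ascending): 237, 242, 305, 322, 367, 390, 390, 474, 542, 580
The 2 values of 390 occupy positions 6–7 → average rank (6+7)/2 = 6.5.
Rank 9 → value 542.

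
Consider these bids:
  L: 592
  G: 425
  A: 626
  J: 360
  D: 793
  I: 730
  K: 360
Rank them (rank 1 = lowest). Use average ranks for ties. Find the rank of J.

1.5

Sorted (ascending): 360, 360, 425, 592, 626, 730, 793
The 2 values of 360 occupy positions 1–2 → average rank (1+2)/2 = 1.5.
J has value 360 → rank 1.5.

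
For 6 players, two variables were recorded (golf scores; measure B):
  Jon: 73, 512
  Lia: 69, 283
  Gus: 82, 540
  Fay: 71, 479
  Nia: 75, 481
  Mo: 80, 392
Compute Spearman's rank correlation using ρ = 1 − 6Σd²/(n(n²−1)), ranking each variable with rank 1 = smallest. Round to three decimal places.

Ranks of variable 1: 3, 1, 6, 2, 4, 5
Ranks of variable 2: 5, 1, 6, 3, 4, 2
d = r₁ − r₂: -2, 0, 0, -1, 0, 3
d²: 4, 0, 0, 1, 0, 9; Σd² = 14
ρ = 1 − 6·14/(6·35) = 1 − 84/210 = 0.600

0.600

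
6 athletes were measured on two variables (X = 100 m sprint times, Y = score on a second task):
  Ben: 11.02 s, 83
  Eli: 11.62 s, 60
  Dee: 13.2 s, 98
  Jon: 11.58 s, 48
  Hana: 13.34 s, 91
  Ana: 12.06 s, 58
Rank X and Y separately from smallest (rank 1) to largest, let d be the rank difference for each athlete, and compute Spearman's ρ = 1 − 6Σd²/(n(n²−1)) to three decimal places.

0.543

Ranks of variable 1: 1, 3, 5, 2, 6, 4
Ranks of variable 2: 4, 3, 6, 1, 5, 2
d = r₁ − r₂: -3, 0, -1, 1, 1, 2
d²: 9, 0, 1, 1, 1, 4; Σd² = 16
ρ = 1 − 6·16/(6·35) = 1 − 96/210 = 0.543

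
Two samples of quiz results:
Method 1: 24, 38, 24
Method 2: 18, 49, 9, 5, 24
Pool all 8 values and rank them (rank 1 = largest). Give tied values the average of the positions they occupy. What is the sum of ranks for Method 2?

26

Sorted (descending): 49, 38, 24, 24, 24, 18, 9, 5
The 3 values of 24 occupy positions 3–5 → average rank 4.
Method 2 values → pooled ranks: 18→6, 49→1, 9→7, 5→8, 24→4
Rank sum = 6 + 1 + 7 + 8 + 4 = 26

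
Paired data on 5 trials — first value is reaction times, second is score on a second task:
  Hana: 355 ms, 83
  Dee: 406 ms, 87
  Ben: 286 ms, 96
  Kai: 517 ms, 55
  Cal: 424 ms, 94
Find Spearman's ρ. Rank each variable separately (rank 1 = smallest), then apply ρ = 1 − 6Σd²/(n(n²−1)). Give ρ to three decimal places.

-0.600

Ranks of variable 1: 2, 3, 1, 5, 4
Ranks of variable 2: 2, 3, 5, 1, 4
d = r₁ − r₂: 0, 0, -4, 4, 0
d²: 0, 0, 16, 16, 0; Σd² = 32
ρ = 1 − 6·32/(5·24) = 1 − 192/120 = -0.600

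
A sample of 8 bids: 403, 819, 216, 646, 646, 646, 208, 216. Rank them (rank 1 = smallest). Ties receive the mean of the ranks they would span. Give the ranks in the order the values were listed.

4, 8, 2.5, 6, 6, 6, 1, 2.5

Sorted (ascending): 208, 216, 216, 403, 646, 646, 646, 819
The 2 values of 216 occupy positions 2–3 → average rank (2+3)/2 = 2.5.
The 3 values of 646 occupy positions 5–7 → average rank 6.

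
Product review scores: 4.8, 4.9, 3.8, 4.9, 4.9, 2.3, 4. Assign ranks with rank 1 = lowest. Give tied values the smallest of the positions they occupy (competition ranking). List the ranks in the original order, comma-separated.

4, 5, 2, 5, 5, 1, 3

Sorted (ascending): 2.3, 3.8, 4, 4.8, 4.9, 4.9, 4.9
The 3 values of 4.9 occupy positions 5–7 → each gets rank 5.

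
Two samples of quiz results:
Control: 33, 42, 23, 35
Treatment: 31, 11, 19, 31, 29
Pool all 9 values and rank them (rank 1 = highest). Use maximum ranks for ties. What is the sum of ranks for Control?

Sorted (descending): 42, 35, 33, 31, 31, 29, 23, 19, 11
The 2 values of 31 occupy positions 4–5 → each gets rank 5.
Control values → pooled ranks: 33→3, 42→1, 23→7, 35→2
Rank sum = 3 + 1 + 7 + 2 = 13

13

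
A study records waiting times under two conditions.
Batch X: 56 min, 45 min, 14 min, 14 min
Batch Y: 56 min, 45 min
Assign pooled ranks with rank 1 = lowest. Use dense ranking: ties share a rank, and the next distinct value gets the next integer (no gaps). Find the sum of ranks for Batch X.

7

Sorted (ascending): 14, 14, 45, 45, 56, 56
The 2 values of 14 share dense rank 1.
The 2 values of 45 share dense rank 2.
The 2 values of 56 share dense rank 3.
Batch X values → pooled ranks: 56→3, 45→2, 14→1, 14→1
Rank sum = 3 + 2 + 1 + 1 = 7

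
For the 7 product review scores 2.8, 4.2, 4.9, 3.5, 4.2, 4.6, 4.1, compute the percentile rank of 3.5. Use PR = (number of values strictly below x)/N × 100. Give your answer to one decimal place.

N = 7.
Strictly below 3.5: 1. Equal to 3.5: 1.
PR = 1/7 × 100 = 14.3

14.3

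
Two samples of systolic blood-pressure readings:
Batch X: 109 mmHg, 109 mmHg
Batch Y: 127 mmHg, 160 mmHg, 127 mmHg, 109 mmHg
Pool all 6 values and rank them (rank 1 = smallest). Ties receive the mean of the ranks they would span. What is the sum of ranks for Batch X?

4

Sorted (ascending): 109, 109, 109, 127, 127, 160
The 3 values of 109 occupy positions 1–3 → average rank 2.
The 2 values of 127 occupy positions 4–5 → average rank (4+5)/2 = 4.5.
Batch X values → pooled ranks: 109→2, 109→2
Rank sum = 2 + 2 = 4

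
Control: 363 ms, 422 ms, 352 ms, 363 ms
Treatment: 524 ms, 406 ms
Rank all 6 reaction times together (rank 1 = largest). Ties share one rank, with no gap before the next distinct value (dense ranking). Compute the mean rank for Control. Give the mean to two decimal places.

3.75

Sorted (descending): 524, 422, 406, 363, 363, 352
The 2 values of 363 share dense rank 4.
Remaining distinct values take the next consecutive integers.
Control values → pooled ranks: 363→4, 422→2, 352→5, 363→4
Mean rank = (4 + 2 + 5 + 4) / 4 = 3.75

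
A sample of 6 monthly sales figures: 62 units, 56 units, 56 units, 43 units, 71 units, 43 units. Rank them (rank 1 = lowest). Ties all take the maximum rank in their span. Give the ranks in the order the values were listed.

Sorted (ascending): 43, 43, 56, 56, 62, 71
The 2 values of 43 occupy positions 1–2 → each gets rank 2.
The 2 values of 56 occupy positions 3–4 → each gets rank 4.

5, 4, 4, 2, 6, 2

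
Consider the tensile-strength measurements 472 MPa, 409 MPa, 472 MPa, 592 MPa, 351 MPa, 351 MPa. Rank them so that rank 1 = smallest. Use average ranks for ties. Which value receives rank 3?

409

Sorted (ascending): 351, 351, 409, 472, 472, 592
The 2 values of 351 occupy positions 1–2 → average rank (1+2)/2 = 1.5.
The 2 values of 472 occupy positions 4–5 → average rank (4+5)/2 = 4.5.
Rank 3 → value 409.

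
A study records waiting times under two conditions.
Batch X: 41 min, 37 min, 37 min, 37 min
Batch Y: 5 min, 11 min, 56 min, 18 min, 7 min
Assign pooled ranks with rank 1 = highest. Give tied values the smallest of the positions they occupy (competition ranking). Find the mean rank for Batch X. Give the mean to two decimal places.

Sorted (descending): 56, 41, 37, 37, 37, 18, 11, 7, 5
The 3 values of 37 occupy positions 3–5 → each gets rank 3.
Batch X values → pooled ranks: 41→2, 37→3, 37→3, 37→3
Mean rank = (2 + 3 + 3 + 3) / 4 = 2.75

2.75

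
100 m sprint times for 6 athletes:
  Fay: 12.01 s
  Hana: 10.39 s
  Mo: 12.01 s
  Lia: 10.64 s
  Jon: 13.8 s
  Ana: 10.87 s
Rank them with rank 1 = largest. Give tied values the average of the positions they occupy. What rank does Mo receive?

2.5

Sorted (descending): 13.8, 12.01, 12.01, 10.87, 10.64, 10.39
The 2 values of 12.01 occupy positions 2–3 → average rank (2+3)/2 = 2.5.
Mo has value 12.01 s → rank 2.5.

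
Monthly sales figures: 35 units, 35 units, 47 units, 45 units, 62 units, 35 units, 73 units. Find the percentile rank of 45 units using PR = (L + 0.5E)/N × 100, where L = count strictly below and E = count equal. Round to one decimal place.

N = 7.
Strictly below 45: 3. Equal to 45: 1.
PR = (3 + 0.5·1)/7 × 100 = 50.0

50.0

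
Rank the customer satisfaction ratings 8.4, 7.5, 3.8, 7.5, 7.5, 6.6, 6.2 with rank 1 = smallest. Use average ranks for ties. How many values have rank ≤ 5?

Sorted (ascending): 3.8, 6.2, 6.6, 7.5, 7.5, 7.5, 8.4
The 3 values of 7.5 occupy positions 4–6 → average rank 5.
Ranks ≤ 5: {1, 2, 3, 5, 5, 5} → 6 values.

6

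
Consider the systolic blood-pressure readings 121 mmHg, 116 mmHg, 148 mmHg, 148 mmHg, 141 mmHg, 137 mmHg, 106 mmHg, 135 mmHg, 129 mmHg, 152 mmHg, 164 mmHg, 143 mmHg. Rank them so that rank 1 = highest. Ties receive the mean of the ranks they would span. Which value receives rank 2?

152

Sorted (descending): 164, 152, 148, 148, 143, 141, 137, 135, 129, 121, 116, 106
The 2 values of 148 occupy positions 3–4 → average rank (3+4)/2 = 3.5.
Rank 2 → value 152.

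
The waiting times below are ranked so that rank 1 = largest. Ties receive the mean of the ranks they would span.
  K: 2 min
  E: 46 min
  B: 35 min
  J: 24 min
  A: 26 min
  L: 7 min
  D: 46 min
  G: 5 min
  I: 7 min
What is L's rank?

6.5

Sorted (descending): 46, 46, 35, 26, 24, 7, 7, 5, 2
The 2 values of 46 occupy positions 1–2 → average rank (1+2)/2 = 1.5.
The 2 values of 7 occupy positions 6–7 → average rank (6+7)/2 = 6.5.
L has value 7 min → rank 6.5.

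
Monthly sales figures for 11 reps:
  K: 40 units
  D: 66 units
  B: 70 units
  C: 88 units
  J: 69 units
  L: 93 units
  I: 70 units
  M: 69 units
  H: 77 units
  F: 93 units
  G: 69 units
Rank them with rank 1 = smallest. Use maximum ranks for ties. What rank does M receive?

Sorted (ascending): 40, 66, 69, 69, 69, 70, 70, 77, 88, 93, 93
The 3 values of 69 occupy positions 3–5 → each gets rank 5.
The 2 values of 70 occupy positions 6–7 → each gets rank 7.
The 2 values of 93 occupy positions 10–11 → each gets rank 11.
M has value 69 units → rank 5.

5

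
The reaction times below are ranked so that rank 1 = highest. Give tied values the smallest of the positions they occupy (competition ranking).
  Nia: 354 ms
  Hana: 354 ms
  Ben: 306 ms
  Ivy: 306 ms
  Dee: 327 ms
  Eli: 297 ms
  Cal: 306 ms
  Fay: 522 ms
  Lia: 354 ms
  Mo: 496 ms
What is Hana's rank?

Sorted (descending): 522, 496, 354, 354, 354, 327, 306, 306, 306, 297
The 3 values of 354 occupy positions 3–5 → each gets rank 3.
The 3 values of 306 occupy positions 7–9 → each gets rank 7.
Hana has value 354 ms → rank 3.

3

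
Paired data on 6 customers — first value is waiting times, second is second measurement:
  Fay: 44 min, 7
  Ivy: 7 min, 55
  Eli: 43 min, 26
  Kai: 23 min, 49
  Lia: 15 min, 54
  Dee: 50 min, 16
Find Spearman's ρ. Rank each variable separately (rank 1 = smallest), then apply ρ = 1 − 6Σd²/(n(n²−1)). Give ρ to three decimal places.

Ranks of variable 1: 5, 1, 4, 3, 2, 6
Ranks of variable 2: 1, 6, 3, 4, 5, 2
d = r₁ − r₂: 4, -5, 1, -1, -3, 4
d²: 16, 25, 1, 1, 9, 16; Σd² = 68
ρ = 1 − 6·68/(6·35) = 1 − 408/210 = -0.943

-0.943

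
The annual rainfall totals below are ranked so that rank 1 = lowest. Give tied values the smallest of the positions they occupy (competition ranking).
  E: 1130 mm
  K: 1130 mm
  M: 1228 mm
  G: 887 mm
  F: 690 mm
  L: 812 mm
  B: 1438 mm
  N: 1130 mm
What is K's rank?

Sorted (ascending): 690, 812, 887, 1130, 1130, 1130, 1228, 1438
The 3 values of 1130 occupy positions 4–6 → each gets rank 4.
K has value 1130 mm → rank 4.

4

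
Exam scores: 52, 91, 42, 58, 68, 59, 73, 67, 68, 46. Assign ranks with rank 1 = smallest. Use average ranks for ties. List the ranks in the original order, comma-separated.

Sorted (ascending): 42, 46, 52, 58, 59, 67, 68, 68, 73, 91
The 2 values of 68 occupy positions 7–8 → average rank (7+8)/2 = 7.5.

3, 10, 1, 4, 7.5, 5, 9, 6, 7.5, 2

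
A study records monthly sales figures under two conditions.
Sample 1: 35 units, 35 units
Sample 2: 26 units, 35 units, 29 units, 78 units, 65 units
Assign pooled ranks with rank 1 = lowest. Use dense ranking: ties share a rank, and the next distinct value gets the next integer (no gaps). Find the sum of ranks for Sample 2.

Sorted (ascending): 26, 29, 35, 35, 35, 65, 78
The 3 values of 35 share dense rank 3.
Remaining distinct values take the next consecutive integers.
Sample 2 values → pooled ranks: 26→1, 35→3, 29→2, 78→5, 65→4
Rank sum = 1 + 3 + 2 + 5 + 4 = 15

15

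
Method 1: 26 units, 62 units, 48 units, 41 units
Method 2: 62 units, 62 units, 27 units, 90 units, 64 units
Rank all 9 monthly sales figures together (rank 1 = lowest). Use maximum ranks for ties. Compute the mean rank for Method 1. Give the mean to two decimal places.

3.75

Sorted (ascending): 26, 27, 41, 48, 62, 62, 62, 64, 90
The 3 values of 62 occupy positions 5–7 → each gets rank 7.
Method 1 values → pooled ranks: 26→1, 62→7, 48→4, 41→3
Mean rank = (1 + 7 + 4 + 3) / 4 = 3.75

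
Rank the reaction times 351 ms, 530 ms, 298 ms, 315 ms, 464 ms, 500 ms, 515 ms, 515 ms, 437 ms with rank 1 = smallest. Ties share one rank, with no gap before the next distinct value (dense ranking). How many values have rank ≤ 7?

8

Sorted (ascending): 298, 315, 351, 437, 464, 500, 515, 515, 530
The 2 values of 515 share dense rank 7.
Remaining distinct values take the next consecutive integers.
Ranks ≤ 7: {1, 2, 3, 4, 5, 6, 7, 7} → 8 values.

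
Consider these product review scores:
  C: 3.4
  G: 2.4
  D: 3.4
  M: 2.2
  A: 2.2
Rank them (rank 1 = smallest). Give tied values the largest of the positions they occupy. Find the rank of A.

2

Sorted (ascending): 2.2, 2.2, 2.4, 3.4, 3.4
The 2 values of 2.2 occupy positions 1–2 → each gets rank 2.
The 2 values of 3.4 occupy positions 4–5 → each gets rank 5.
A has value 2.2 → rank 2.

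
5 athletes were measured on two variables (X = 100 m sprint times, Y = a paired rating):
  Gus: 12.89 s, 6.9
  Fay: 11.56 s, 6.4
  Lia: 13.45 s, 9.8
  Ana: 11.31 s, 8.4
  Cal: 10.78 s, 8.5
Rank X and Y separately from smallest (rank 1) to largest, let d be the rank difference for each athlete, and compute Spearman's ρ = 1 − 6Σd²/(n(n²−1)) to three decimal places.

Ranks of variable 1: 4, 3, 5, 2, 1
Ranks of variable 2: 2, 1, 5, 3, 4
d = r₁ − r₂: 2, 2, 0, -1, -3
d²: 4, 4, 0, 1, 9; Σd² = 18
ρ = 1 − 6·18/(5·24) = 1 − 108/120 = 0.100

0.100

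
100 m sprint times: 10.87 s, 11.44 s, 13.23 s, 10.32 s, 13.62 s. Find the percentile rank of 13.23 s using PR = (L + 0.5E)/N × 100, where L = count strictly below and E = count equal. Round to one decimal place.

70.0

N = 5.
Strictly below 13.23: 3. Equal to 13.23: 1.
PR = (3 + 0.5·1)/5 × 100 = 70.0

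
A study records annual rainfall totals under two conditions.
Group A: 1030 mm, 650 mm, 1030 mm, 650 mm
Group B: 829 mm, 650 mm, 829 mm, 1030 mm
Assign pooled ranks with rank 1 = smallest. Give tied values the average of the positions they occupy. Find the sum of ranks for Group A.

Sorted (ascending): 650, 650, 650, 829, 829, 1030, 1030, 1030
The 3 values of 650 occupy positions 1–3 → average rank 2.
The 2 values of 829 occupy positions 4–5 → average rank (4+5)/2 = 4.5.
The 3 values of 1030 occupy positions 6–8 → average rank 7.
Group A values → pooled ranks: 1030→7, 650→2, 1030→7, 650→2
Rank sum = 7 + 2 + 7 + 2 = 18

18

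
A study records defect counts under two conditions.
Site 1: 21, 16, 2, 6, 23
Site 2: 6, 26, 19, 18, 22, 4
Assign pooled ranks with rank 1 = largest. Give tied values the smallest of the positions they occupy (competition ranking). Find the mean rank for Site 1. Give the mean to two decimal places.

6.40

Sorted (descending): 26, 23, 22, 21, 19, 18, 16, 6, 6, 4, 2
The 2 values of 6 occupy positions 8–9 → each gets rank 8.
Site 1 values → pooled ranks: 21→4, 16→7, 2→11, 6→8, 23→2
Mean rank = (4 + 7 + 11 + 8 + 2) / 5 = 6.40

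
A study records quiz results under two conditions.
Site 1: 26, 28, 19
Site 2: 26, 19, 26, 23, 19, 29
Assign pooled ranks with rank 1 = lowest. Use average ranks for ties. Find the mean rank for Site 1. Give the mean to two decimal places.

Sorted (ascending): 19, 19, 19, 23, 26, 26, 26, 28, 29
The 3 values of 19 occupy positions 1–3 → average rank 2.
The 3 values of 26 occupy positions 5–7 → average rank 6.
Site 1 values → pooled ranks: 26→6, 28→8, 19→2
Mean rank = (6 + 8 + 2) / 3 = 5.33

5.33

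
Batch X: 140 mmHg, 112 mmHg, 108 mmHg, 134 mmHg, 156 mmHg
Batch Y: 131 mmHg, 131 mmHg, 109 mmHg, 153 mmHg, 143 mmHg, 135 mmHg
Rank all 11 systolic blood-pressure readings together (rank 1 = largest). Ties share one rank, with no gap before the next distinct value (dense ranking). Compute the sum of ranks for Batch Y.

Sorted (descending): 156, 153, 143, 140, 135, 134, 131, 131, 112, 109, 108
The 2 values of 131 share dense rank 7.
Remaining distinct values take the next consecutive integers.
Batch Y values → pooled ranks: 131→7, 131→7, 109→9, 153→2, 143→3, 135→5
Rank sum = 7 + 7 + 9 + 2 + 3 + 5 = 33

33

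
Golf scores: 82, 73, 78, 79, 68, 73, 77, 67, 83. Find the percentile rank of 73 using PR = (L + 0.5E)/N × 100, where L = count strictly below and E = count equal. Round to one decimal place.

33.3

N = 9.
Strictly below 73: 2. Equal to 73: 2.
PR = (2 + 0.5·2)/9 × 100 = 33.3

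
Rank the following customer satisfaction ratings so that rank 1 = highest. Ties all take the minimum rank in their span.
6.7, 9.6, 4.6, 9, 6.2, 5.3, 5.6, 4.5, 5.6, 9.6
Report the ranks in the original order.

Sorted (descending): 9.6, 9.6, 9, 6.7, 6.2, 5.6, 5.6, 5.3, 4.6, 4.5
The 2 values of 9.6 occupy positions 1–2 → each gets rank 1.
The 2 values of 5.6 occupy positions 6–7 → each gets rank 6.

4, 1, 9, 3, 5, 8, 6, 10, 6, 1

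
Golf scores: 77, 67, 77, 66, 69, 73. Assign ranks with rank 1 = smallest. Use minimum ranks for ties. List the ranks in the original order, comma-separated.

5, 2, 5, 1, 3, 4

Sorted (ascending): 66, 67, 69, 73, 77, 77
The 2 values of 77 occupy positions 5–6 → each gets rank 5.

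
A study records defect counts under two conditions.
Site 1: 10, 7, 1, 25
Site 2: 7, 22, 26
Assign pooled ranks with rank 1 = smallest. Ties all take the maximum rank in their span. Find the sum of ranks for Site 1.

14

Sorted (ascending): 1, 7, 7, 10, 22, 25, 26
The 2 values of 7 occupy positions 2–3 → each gets rank 3.
Site 1 values → pooled ranks: 10→4, 7→3, 1→1, 25→6
Rank sum = 4 + 3 + 1 + 6 = 14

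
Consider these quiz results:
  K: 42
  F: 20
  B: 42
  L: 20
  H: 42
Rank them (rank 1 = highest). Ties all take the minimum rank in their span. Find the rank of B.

Sorted (descending): 42, 42, 42, 20, 20
The 3 values of 42 occupy positions 1–3 → each gets rank 1.
The 2 values of 20 occupy positions 4–5 → each gets rank 4.
B has value 42 → rank 1.

1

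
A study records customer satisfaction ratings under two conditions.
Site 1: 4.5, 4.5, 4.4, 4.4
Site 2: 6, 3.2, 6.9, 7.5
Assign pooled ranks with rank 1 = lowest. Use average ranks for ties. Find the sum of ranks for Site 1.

Sorted (ascending): 3.2, 4.4, 4.4, 4.5, 4.5, 6, 6.9, 7.5
The 2 values of 4.4 occupy positions 2–3 → average rank (2+3)/2 = 2.5.
The 2 values of 4.5 occupy positions 4–5 → average rank (4+5)/2 = 4.5.
Site 1 values → pooled ranks: 4.5→4.5, 4.5→4.5, 4.4→2.5, 4.4→2.5
Rank sum = 4.5 + 4.5 + 2.5 + 2.5 = 14

14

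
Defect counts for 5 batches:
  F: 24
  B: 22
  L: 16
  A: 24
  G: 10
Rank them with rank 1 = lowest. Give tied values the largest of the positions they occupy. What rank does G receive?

1

Sorted (ascending): 10, 16, 22, 24, 24
The 2 values of 24 occupy positions 4–5 → each gets rank 5.
G has value 10 → rank 1.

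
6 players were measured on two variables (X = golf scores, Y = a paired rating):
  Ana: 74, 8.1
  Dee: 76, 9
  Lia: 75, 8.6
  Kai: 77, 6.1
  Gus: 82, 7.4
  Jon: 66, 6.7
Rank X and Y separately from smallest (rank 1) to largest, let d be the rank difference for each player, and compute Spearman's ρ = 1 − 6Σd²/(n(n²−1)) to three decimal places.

-0.086

Ranks of variable 1: 2, 4, 3, 5, 6, 1
Ranks of variable 2: 4, 6, 5, 1, 3, 2
d = r₁ − r₂: -2, -2, -2, 4, 3, -1
d²: 4, 4, 4, 16, 9, 1; Σd² = 38
ρ = 1 − 6·38/(6·35) = 1 − 228/210 = -0.086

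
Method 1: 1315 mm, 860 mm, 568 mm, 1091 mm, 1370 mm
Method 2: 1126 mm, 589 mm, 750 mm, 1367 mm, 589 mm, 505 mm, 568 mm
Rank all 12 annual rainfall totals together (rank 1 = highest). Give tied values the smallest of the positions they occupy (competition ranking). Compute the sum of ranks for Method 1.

25

Sorted (descending): 1370, 1367, 1315, 1126, 1091, 860, 750, 589, 589, 568, 568, 505
The 2 values of 589 occupy positions 8–9 → each gets rank 8.
The 2 values of 568 occupy positions 10–11 → each gets rank 10.
Method 1 values → pooled ranks: 1315→3, 860→6, 568→10, 1091→5, 1370→1
Rank sum = 3 + 6 + 10 + 5 + 1 = 25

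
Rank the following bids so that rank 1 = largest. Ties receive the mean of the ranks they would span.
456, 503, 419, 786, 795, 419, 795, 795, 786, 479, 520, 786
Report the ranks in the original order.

Sorted (descending): 795, 795, 795, 786, 786, 786, 520, 503, 479, 456, 419, 419
The 3 values of 795 occupy positions 1–3 → average rank 2.
The 3 values of 786 occupy positions 4–6 → average rank 5.
The 2 values of 419 occupy positions 11–12 → average rank (11+12)/2 = 11.5.

10, 8, 11.5, 5, 2, 11.5, 2, 2, 5, 9, 7, 5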